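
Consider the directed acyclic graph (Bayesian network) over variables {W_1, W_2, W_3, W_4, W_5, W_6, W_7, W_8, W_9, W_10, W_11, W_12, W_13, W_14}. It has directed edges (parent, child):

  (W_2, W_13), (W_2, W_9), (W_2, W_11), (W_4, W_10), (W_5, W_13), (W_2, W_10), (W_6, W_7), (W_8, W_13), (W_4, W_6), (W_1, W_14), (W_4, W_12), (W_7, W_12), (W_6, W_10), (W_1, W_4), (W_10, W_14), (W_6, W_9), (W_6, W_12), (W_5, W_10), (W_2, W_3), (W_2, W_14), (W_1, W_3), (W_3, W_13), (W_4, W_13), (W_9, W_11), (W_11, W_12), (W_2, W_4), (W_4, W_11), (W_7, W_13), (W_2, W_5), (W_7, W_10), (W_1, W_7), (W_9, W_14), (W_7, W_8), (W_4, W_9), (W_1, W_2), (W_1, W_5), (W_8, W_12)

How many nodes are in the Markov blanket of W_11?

By definition, MB(W_11) is built from W_11's parents, W_11's children, and the co-parents of W_11.
Parents of W_11: W_2, W_4, W_9.
W_11's children: W_12.
Other parents of W_11's children:
  W_12 also has parents W_4, W_6, W_7, W_8.
MB(W_11) = {W_2, W_4, W_6, W_7, W_8, W_9, W_12}, which has 7 nodes.

7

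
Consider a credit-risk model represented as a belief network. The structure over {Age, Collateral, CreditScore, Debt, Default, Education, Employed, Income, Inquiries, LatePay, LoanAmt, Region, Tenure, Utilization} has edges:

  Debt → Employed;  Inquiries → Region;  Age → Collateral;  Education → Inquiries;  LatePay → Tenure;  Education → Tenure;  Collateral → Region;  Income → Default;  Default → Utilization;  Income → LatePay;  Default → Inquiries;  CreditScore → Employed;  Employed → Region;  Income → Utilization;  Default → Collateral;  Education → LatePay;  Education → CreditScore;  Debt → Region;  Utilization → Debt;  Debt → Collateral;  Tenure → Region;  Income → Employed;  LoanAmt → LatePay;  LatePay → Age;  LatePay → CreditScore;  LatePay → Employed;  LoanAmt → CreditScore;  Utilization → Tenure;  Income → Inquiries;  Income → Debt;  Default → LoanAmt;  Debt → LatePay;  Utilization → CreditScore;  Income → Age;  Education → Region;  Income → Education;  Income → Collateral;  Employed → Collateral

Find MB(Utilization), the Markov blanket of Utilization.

{CreditScore, Debt, Default, Education, Income, LatePay, LoanAmt, Tenure}

A node's Markov blanket = Pa ∪ Ch ∪ (parents of Ch other than the node itself).
Parents of Utilization: Default, Income.
Utilization has children CreditScore, Debt, Tenure.
Other parents of Utilization's children:
  parents(Debt) \ {Utilization} = {Income}.
  Tenure also has parents Education, LatePay.
  CreditScore's other parents are Education, LatePay, LoanAmt.
Union: {Default, Income} ∪ {CreditScore, Debt, Tenure} ∪ {Education, Income, LatePay, LoanAmt} = {CreditScore, Debt, Default, Education, Income, LatePay, LoanAmt, Tenure}.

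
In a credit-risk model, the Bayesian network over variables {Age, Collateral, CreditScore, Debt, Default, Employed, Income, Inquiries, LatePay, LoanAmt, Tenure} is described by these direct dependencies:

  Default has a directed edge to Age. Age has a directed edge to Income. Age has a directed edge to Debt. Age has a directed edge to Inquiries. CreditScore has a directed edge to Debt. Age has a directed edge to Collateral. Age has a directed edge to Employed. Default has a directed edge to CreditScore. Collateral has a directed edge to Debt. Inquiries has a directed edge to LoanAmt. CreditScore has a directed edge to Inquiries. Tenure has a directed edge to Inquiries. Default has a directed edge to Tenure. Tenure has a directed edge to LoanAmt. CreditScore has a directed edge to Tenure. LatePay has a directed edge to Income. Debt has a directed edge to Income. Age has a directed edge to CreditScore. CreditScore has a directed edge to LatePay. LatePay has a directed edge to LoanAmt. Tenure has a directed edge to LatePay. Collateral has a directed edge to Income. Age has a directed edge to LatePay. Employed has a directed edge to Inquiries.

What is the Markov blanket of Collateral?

By definition, MB(Collateral) is built from Collateral's parents, Collateral's children, and the co-parents of Collateral.
Collateral has parent Age.
Children of Collateral: Debt, Income.
Parents of each child, excluding Collateral:
  Debt also has parents Age, CreditScore.
  Income also has parents Age, Debt, LatePay.
Taking the union gives {Age, CreditScore, Debt, Income, LatePay}.

{Age, CreditScore, Debt, Income, LatePay}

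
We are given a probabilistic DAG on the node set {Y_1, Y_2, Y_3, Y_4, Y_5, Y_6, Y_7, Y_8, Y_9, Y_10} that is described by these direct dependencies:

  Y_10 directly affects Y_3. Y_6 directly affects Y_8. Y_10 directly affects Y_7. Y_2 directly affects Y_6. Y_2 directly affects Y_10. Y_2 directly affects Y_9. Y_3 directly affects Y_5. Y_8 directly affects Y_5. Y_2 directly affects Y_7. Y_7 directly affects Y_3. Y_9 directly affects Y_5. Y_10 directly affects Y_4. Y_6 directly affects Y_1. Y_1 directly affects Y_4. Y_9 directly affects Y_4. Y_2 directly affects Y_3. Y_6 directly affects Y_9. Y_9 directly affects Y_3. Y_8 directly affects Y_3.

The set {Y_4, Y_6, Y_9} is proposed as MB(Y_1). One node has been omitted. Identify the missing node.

Y_10

Recall MB(v) = parents ∪ children ∪ spouses, where spouses are the other parents of v's children.
Pa(Y_1) = {Y_6}.
Ch(Y_1) = {Y_4}.
For each child, the remaining parents (spouses of Y_1):
  Y_4: Y_9, Y_10
MB(Y_1) = {Y_4, Y_6, Y_9, Y_10}.
Comparing with the claimed set, Y_10 is missing.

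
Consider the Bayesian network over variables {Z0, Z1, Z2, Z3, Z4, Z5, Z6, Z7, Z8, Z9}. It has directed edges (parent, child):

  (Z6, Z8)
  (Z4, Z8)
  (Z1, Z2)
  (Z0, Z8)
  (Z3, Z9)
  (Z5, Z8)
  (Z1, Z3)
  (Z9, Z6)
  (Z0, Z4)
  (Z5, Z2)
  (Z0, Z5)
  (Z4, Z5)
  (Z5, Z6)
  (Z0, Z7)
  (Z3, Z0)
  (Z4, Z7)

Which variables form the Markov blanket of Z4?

{Z0, Z5, Z6, Z7, Z8}

Recall MB(v) = parents ∪ children ∪ spouses, where spouses are the other parents of v's children.
Children of Z4: Z5, Z7, Z8.
Z4's parents: Z0.
Other parents of Z4's children:
  Z5: Z0
  Z7: Z0
  Z8: Z0, Z5, Z6
Taking the union gives {Z0, Z5, Z6, Z7, Z8}.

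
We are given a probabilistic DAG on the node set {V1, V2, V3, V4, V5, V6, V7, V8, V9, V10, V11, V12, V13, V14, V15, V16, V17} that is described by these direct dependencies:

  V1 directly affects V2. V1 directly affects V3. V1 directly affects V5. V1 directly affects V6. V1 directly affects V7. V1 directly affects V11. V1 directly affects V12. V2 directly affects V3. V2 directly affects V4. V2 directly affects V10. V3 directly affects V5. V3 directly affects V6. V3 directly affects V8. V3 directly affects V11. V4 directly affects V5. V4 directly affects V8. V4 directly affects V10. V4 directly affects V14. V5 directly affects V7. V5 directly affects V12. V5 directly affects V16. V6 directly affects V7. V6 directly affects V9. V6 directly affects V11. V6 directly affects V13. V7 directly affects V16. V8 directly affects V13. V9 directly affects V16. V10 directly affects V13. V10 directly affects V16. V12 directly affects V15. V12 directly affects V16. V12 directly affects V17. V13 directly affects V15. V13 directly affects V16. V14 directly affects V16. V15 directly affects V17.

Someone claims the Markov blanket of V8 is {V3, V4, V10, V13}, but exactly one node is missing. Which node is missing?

Recall MB(v) = parents ∪ children ∪ spouses, where spouses are the other parents of v's children.
V8 has child V13.
V8's parents: V3, V4.
Parents of each child, excluding V8:
  V13 also has parents V6, V10.
MB(V8) = {V3, V4, V6, V10, V13}.
Comparing with the claimed set, V6 is missing.

V6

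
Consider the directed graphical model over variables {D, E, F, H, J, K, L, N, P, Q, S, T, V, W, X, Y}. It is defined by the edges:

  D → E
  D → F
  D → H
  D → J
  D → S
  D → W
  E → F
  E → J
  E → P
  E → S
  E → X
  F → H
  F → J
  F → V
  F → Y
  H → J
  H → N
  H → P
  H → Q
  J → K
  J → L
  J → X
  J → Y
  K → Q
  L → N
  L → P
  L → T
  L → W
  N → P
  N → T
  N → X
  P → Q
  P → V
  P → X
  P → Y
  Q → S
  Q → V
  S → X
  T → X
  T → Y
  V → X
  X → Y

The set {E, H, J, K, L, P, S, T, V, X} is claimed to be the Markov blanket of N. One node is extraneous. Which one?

Recall MB(v) = parents ∪ children ∪ spouses, where spouses are the other parents of v's children.
Pa(N) = {H, L}.
Ch(N) = {P, T, X}.
Other parents of N's children:
  P: E, H, L
  T: L
  X: E, J, P, S, T, V
MB(N) = {E, H, J, L, P, S, T, V, X}.
K is neither a parent, child, nor co-parent of N, so it does not belong.

K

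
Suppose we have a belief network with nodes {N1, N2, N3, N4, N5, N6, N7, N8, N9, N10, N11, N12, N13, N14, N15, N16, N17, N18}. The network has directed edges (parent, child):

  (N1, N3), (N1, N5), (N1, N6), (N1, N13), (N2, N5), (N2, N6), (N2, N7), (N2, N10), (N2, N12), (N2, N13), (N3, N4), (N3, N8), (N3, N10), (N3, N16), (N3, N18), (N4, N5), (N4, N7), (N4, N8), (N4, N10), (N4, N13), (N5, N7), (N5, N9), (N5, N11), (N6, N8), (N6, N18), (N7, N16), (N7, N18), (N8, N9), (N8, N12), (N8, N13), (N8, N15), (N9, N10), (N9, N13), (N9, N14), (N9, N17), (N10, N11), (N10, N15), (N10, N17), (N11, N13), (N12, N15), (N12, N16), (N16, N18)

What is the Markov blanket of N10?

Recall MB(v) = parents ∪ children ∪ spouses, where spouses are the other parents of v's children.
Ch(N10) = {N11, N15, N17}.
N10 has parents N2, N3, N4, N9.
For each child, the remaining parents (spouses of N10):
  N11: N5
  N15: N8, N12
  N17: N9
MB(N10) = {N2, N3, N4, N5, N8, N9, N11, N12, N15, N17}.

{N2, N3, N4, N5, N8, N9, N11, N12, N15, N17}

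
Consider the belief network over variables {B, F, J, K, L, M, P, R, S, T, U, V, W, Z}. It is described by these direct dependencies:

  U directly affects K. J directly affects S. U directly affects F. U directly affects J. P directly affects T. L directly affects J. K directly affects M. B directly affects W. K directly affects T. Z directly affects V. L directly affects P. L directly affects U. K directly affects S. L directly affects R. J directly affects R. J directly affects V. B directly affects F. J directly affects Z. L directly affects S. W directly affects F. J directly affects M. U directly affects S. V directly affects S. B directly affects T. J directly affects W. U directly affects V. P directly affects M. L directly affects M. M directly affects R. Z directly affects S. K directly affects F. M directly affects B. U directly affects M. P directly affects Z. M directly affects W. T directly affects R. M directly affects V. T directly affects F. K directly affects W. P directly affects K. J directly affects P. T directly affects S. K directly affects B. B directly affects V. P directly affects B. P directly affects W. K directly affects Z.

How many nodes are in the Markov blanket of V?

V has parents B, J, M, U, Z.
Children of V: S.
Other parents of V's children:
  S: J, K, L, T, U, Z
MB(V) = {B, J, K, L, M, S, T, U, Z}, which has 9 nodes.

9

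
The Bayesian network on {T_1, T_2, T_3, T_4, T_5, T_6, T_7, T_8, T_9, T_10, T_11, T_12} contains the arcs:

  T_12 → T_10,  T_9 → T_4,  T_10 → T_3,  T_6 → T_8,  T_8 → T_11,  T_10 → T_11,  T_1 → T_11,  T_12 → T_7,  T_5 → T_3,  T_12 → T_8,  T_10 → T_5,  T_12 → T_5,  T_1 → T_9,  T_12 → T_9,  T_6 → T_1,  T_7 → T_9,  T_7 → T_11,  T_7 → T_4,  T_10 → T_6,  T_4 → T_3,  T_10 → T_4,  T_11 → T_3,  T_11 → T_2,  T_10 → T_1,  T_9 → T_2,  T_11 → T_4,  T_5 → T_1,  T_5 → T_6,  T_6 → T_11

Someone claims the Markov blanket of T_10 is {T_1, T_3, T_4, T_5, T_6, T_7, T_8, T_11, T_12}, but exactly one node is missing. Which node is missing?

T_9

T_10's children: T_1, T_3, T_4, T_5, T_6, T_11.
T_10 has parent T_12.
For each child, the remaining parents (spouses of T_10):
  parents(T_5) \ {T_10} = {T_12}.
  parents(T_6) \ {T_10} = {T_5}.
  parents(T_1) \ {T_10} = {T_5, T_6}.
  parents(T_11) \ {T_10} = {T_1, T_6, T_7, T_8}.
  T_4 also has parents T_7, T_9, T_11.
  T_3's other parents are T_4, T_5, T_11.
MB(T_10) = {T_1, T_3, T_4, T_5, T_6, T_7, T_8, T_9, T_11, T_12}.
Comparing with the claimed set, T_9 is missing.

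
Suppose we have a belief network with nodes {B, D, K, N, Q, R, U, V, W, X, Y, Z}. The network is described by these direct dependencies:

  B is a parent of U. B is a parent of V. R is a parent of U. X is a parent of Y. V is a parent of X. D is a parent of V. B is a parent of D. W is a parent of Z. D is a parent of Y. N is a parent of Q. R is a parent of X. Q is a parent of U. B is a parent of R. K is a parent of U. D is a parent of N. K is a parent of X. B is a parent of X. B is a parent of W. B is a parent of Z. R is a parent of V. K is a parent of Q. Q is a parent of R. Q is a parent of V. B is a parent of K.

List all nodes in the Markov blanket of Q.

{B, D, K, N, R, U, V}

By definition, MB(Q) is built from Q's parents, Q's children, and the co-parents of Q.
Q has children R, U, V.
Pa(Q) = {K, N}.
Other parents of Q's children:
  R: B
  U: B, K, R
  V: B, D, R
Taking the union gives {B, D, K, N, R, U, V}.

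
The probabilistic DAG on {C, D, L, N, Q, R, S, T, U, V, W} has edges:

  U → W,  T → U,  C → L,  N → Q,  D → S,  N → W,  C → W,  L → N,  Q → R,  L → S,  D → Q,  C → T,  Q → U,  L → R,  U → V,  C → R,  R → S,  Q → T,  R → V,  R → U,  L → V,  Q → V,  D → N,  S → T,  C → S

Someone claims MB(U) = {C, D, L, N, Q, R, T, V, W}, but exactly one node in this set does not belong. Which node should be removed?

The Markov blanket of a node is its parents, its children, and the other parents of its children.
U's parents: Q, R, T.
Ch(U) = {V, W}.
Parents of each child, excluding U:
  parents(V) \ {U} = {L, Q, R}.
  W's other parents are C, N.
MB(U) = {C, L, N, Q, R, T, V, W}.
D is neither a parent, child, nor co-parent of U, so it does not belong.

D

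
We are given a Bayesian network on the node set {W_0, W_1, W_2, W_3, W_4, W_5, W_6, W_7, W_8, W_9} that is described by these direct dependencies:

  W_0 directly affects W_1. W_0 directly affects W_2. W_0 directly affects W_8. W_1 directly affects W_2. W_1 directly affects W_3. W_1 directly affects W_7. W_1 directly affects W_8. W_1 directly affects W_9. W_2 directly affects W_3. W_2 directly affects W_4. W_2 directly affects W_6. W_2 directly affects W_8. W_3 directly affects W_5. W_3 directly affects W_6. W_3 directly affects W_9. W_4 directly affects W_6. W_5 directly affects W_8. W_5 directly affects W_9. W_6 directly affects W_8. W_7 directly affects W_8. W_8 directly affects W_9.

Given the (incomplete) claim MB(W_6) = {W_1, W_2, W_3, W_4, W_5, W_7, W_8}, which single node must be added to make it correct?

W_6's children: W_8.
W_6's parents: W_2, W_3, W_4.
Other parents of W_6's children:
  W_8's other parents are W_0, W_1, W_2, W_5, W_7.
MB(W_6) = {W_0, W_1, W_2, W_3, W_4, W_5, W_7, W_8}.
Comparing with the claimed set, W_0 is missing.

W_0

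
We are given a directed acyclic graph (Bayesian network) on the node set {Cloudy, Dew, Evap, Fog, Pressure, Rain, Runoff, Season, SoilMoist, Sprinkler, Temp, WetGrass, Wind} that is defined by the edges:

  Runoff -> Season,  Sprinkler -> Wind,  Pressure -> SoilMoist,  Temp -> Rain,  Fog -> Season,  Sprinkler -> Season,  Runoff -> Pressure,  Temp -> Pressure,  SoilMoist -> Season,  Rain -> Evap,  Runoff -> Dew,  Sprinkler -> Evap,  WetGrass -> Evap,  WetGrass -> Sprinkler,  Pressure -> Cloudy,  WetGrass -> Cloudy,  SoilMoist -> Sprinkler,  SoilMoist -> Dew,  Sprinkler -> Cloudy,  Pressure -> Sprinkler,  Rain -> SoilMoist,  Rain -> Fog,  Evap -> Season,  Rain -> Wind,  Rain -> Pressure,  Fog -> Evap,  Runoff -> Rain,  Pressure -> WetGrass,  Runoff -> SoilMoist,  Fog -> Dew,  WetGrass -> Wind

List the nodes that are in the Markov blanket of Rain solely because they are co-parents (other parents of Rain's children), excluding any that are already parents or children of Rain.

Children of Rain: Evap, Fog, Pressure, SoilMoist, Wind.
  Pressure's other parents are Runoff, Temp.
  SoilMoist also has parents Pressure, Runoff.
  Fog has no other parent.
  Wind's other parents are Sprinkler, WetGrass.
  parents(Evap) \ {Rain} = {Fog, Sprinkler, WetGrass}.
Excluding nodes already adjacent to Rain (Evap, Fog, Pressure, Runoff, SoilMoist, Temp, Wind), the co-parent-only contribution is {Sprinkler, WetGrass}.

{Sprinkler, WetGrass}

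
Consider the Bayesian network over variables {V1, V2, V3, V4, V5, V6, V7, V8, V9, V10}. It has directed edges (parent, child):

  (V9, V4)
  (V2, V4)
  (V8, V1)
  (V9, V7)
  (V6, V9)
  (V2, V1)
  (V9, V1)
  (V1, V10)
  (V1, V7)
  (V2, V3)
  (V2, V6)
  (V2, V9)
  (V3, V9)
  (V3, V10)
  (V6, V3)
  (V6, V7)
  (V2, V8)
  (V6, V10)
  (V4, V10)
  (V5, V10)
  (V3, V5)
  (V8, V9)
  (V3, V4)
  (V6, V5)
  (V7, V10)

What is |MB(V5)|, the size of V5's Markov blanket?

6

V5's children: V10.
Pa(V5) = {V3, V6}.
Parents of each child, excluding V5:
  V10: V1, V3, V4, V6, V7
MB(V5) = {V1, V3, V4, V6, V7, V10}, which has 6 nodes.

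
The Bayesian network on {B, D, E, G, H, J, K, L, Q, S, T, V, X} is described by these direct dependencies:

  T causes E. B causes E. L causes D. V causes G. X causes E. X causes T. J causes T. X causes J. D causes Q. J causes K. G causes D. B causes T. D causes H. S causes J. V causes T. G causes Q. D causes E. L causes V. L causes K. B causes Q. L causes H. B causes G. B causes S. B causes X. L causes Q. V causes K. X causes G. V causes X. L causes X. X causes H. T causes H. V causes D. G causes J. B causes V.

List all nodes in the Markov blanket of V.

{B, D, G, J, K, L, T, X}

Recall MB(v) = parents ∪ children ∪ spouses, where spouses are the other parents of v's children.
V has children D, G, K, T, X.
V has parents B, L.
Parents of each child, excluding V:
  X also has parents B, L.
  parents(G) \ {V} = {B, X}.
  D's other parents are G, L.
  parents(T) \ {V} = {B, J, X}.
  K also has parents J, L.
Union: {B, L} ∪ {D, G, K, T, X} ∪ {B, G, J, L, X} = {B, D, G, J, K, L, T, X}.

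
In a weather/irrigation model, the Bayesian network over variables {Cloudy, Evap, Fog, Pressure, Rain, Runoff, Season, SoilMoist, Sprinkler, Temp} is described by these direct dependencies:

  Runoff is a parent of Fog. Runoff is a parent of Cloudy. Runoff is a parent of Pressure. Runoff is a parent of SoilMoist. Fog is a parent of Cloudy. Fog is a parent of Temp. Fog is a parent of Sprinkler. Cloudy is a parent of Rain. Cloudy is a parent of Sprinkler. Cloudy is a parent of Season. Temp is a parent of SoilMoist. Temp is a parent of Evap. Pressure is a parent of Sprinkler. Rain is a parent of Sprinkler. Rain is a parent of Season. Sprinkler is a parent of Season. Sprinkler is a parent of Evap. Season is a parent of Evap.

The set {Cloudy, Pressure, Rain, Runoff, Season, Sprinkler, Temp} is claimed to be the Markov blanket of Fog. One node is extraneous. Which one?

Recall MB(v) = parents ∪ children ∪ spouses, where spouses are the other parents of v's children.
Ch(Fog) = {Cloudy, Sprinkler, Temp}.
Fog's parents: Runoff.
Other parents of Fog's children:
  Cloudy also has parent Runoff.
  Temp has no other parent.
  parents(Sprinkler) \ {Fog} = {Cloudy, Pressure, Rain}.
MB(Fog) = {Cloudy, Pressure, Rain, Runoff, Sprinkler, Temp}.
Season is neither a parent, child, nor co-parent of Fog, so it does not belong.

Season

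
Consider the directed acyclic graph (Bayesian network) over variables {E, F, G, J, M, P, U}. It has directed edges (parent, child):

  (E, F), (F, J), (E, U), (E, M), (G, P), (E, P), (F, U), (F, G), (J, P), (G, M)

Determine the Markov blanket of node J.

J's parents: F.
J has child P.
Co-parents of J (other parents of its children):
  P's other parents are E, G.
Taking the union gives {E, F, G, P}.

{E, F, G, P}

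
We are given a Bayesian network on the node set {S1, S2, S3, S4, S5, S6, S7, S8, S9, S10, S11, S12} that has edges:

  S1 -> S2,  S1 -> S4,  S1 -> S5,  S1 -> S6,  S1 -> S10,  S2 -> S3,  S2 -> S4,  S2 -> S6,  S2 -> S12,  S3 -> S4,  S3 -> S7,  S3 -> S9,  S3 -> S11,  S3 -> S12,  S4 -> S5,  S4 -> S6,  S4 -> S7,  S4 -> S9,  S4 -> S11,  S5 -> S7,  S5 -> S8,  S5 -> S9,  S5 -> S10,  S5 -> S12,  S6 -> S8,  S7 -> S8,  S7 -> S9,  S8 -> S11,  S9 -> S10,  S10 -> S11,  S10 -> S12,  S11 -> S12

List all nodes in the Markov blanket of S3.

{S1, S2, S4, S5, S7, S8, S9, S10, S11, S12}

The Markov blanket of a node is its parents, its children, and the other parents of its children.
S3 has parent S2.
Children of S3: S4, S7, S9, S11, S12.
Other parents of S3's children:
  S4's other parents are S1, S2.
  S7 also has parents S4, S5.
  S9 also has parents S4, S5, S7.
  S11's other parents are S4, S8, S10.
  parents(S12) \ {S3} = {S2, S5, S10, S11}.
So the Markov blanket of S3 is {S1, S2, S4, S5, S7, S8, S9, S10, S11, S12}.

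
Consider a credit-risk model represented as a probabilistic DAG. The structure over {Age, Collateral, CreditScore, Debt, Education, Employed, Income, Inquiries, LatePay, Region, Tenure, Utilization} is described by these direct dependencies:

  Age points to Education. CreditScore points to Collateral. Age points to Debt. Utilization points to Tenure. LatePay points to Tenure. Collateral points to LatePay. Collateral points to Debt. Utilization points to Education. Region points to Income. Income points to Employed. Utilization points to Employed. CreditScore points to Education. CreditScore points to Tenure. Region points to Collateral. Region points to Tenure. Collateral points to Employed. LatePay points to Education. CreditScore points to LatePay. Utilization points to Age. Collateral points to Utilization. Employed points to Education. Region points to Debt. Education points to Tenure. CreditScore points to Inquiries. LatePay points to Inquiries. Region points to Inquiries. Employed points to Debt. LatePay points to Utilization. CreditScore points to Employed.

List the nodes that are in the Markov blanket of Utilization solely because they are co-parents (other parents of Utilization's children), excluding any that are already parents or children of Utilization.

Children of Utilization: Age, Education, Employed, Tenure.
  Employed: Collateral, CreditScore, Income
  Age: —
  Education: Age, CreditScore, Employed, LatePay
  Tenure: CreditScore, Education, LatePay, Region
Excluding nodes already adjacent to Utilization (Age, Collateral, Education, Employed, LatePay, Tenure), the co-parent-only contribution is {CreditScore, Income, Region}.

{CreditScore, Income, Region}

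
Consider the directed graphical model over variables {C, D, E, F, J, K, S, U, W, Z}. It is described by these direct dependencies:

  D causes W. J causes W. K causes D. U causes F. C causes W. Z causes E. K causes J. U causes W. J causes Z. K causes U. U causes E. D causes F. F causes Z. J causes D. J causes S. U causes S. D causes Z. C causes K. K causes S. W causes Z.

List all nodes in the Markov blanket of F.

{D, J, U, W, Z}

F's children: Z.
F's parents: D, U.
Other parents of F's children:
  Z also has parents D, J, W.
Taking the union gives {D, J, U, W, Z}.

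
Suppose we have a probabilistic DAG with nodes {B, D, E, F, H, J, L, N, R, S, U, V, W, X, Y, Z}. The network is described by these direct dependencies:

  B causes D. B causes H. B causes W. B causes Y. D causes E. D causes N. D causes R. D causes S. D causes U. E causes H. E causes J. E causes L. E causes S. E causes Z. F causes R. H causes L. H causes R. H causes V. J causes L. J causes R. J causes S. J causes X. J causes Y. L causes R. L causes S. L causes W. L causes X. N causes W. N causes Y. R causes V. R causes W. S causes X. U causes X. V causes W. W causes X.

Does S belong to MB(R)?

No

R has children V, W.
Pa(R) = {D, F, H, J, L}.
Co-parents of R (other parents of its children):
  V: H
  W: B, L, N, V
MB(R) = {B, D, F, H, J, L, N, V, W}; S is not in this set.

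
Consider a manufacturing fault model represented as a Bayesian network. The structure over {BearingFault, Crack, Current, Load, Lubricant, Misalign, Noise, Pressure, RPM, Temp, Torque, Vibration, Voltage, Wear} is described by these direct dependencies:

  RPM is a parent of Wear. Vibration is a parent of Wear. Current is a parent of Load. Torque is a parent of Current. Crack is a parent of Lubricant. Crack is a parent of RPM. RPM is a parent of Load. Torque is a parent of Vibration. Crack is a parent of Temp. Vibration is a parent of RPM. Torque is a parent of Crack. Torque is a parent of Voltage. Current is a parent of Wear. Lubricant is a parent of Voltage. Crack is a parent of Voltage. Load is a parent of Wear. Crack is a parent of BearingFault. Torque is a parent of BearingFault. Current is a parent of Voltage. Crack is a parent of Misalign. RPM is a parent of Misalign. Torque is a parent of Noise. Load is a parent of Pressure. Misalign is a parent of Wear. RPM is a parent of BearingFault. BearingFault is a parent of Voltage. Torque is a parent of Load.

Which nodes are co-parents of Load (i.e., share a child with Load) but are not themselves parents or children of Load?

{Misalign, Vibration}

Children of Load: Pressure, Wear.
  Pressure: —
  Wear: Current, Misalign, RPM, Vibration
Excluding nodes already adjacent to Load (Current, Pressure, RPM, Torque, Wear), the co-parent-only contribution is {Misalign, Vibration}.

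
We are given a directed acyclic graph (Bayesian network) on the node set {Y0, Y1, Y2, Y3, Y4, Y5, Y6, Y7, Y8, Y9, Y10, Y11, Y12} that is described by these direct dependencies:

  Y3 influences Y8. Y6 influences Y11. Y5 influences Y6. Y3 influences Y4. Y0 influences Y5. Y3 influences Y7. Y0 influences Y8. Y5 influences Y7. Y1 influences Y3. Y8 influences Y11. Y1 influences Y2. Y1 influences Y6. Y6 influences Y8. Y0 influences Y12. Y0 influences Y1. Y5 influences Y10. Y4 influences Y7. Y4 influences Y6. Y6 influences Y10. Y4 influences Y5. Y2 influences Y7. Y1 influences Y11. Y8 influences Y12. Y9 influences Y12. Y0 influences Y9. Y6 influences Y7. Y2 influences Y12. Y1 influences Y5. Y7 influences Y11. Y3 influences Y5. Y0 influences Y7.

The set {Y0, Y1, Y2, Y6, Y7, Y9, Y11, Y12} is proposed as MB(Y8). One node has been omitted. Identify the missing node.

Y3

The Markov blanket of a node is its parents, its children, and the other parents of its children.
Y8 has parents Y0, Y3, Y6.
Children of Y8: Y11, Y12.
Other parents of Y8's children:
  Y11 also has parents Y1, Y6, Y7.
  Y12 also has parents Y0, Y2, Y9.
MB(Y8) = {Y0, Y1, Y2, Y3, Y6, Y7, Y9, Y11, Y12}.
Comparing with the claimed set, Y3 is missing.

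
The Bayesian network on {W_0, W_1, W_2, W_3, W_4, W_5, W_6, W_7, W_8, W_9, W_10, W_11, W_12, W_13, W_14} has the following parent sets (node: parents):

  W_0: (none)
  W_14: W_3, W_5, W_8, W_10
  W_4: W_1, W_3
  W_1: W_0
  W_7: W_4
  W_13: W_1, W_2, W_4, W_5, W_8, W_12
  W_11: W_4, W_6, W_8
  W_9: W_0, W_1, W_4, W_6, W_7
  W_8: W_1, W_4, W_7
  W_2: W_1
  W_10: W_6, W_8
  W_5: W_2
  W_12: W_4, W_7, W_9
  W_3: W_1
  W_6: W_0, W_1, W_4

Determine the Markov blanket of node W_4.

{W_0, W_1, W_2, W_3, W_5, W_6, W_7, W_8, W_9, W_11, W_12, W_13}

W_4's parents: W_1, W_3.
Ch(W_4) = {W_6, W_7, W_8, W_9, W_11, W_12, W_13}.
Parents of each child, excluding W_4:
  W_6 also has parents W_0, W_1.
  W_7: no additional parents.
  parents(W_8) \ {W_4} = {W_1, W_7}.
  parents(W_9) \ {W_4} = {W_0, W_1, W_6, W_7}.
  W_11 also has parents W_6, W_8.
  W_12's other parents are W_7, W_9.
  parents(W_13) \ {W_4} = {W_1, W_2, W_5, W_8, W_12}.
MB(W_4) = {W_0, W_1, W_2, W_3, W_5, W_6, W_7, W_8, W_9, W_11, W_12, W_13}.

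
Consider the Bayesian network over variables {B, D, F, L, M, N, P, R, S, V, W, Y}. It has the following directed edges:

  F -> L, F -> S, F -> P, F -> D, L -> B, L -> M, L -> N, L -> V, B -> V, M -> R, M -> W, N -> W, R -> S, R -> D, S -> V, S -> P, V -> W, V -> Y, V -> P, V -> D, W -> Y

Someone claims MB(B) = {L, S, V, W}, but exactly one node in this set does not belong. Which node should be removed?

By definition, MB(B) is built from B's parents, B's children, and the co-parents of B.
B's children: V.
B has parent L.
Parents of each child, excluding B:
  parents(V) \ {B} = {L, S}.
MB(B) = {L, S, V}.
W is neither a parent, child, nor co-parent of B, so it does not belong.

W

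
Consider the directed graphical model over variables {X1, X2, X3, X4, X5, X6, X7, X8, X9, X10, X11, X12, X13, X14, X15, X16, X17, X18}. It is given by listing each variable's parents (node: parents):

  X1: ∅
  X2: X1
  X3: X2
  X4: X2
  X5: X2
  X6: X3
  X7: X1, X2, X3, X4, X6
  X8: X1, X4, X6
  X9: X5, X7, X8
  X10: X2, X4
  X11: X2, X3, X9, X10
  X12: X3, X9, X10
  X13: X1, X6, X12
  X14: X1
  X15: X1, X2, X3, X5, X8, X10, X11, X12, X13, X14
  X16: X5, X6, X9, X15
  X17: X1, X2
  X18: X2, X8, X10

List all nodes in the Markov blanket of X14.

Recall MB(v) = parents ∪ children ∪ spouses, where spouses are the other parents of v's children.
X14's parents: X1.
X14's children: X15.
Co-parents of X14 (other parents of its children):
  parents(X15) \ {X14} = {X1, X2, X3, X5, X8, X10, X11, X12, X13}.
Taking the union gives {X1, X2, X3, X5, X8, X10, X11, X12, X13, X15}.

{X1, X2, X3, X5, X8, X10, X11, X12, X13, X15}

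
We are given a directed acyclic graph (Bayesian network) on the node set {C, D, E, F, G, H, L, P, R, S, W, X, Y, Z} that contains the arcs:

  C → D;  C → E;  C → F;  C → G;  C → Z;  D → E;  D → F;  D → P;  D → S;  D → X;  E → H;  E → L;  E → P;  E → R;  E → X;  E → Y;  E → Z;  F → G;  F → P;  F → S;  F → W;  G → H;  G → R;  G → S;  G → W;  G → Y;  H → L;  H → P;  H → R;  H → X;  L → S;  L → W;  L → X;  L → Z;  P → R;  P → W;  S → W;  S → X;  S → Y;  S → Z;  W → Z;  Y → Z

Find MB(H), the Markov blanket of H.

{D, E, F, G, L, P, R, S, X}

Ch(H) = {L, P, R, X}.
Pa(H) = {E, G}.
Parents of each child, excluding H:
  L: E
  P: D, E, F
  R: E, G, P
  X: D, E, L, S
MB(H) = {D, E, F, G, L, P, R, S, X}.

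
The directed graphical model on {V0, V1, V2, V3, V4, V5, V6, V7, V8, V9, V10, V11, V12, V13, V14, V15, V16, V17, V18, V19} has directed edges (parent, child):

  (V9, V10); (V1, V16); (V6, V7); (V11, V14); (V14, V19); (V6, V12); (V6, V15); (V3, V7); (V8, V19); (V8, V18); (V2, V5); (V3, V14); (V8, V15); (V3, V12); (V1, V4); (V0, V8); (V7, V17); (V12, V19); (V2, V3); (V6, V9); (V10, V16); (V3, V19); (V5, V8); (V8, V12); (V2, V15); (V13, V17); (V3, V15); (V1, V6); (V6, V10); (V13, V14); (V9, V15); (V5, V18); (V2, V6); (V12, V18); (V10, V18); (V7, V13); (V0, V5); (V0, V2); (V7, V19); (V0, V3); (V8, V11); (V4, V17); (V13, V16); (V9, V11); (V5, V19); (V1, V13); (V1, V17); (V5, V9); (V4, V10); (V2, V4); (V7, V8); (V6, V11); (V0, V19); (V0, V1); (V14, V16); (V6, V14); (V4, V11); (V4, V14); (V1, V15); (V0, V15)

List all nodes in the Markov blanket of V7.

{V0, V1, V3, V4, V5, V6, V8, V12, V13, V14, V17, V19}

Pa(V7) = {V3, V6}.
V7's children: V8, V13, V17, V19.
For each child, the remaining parents (spouses of V7):
  V8: V0, V5
  V13: V1
  V17: V1, V4, V13
  V19: V0, V3, V5, V8, V12, V14
Union: {V3, V6} ∪ {V8, V13, V17, V19} ∪ {V0, V1, V3, V4, V5, V8, V12, V13, V14} = {V0, V1, V3, V4, V5, V6, V8, V12, V13, V14, V17, V19}.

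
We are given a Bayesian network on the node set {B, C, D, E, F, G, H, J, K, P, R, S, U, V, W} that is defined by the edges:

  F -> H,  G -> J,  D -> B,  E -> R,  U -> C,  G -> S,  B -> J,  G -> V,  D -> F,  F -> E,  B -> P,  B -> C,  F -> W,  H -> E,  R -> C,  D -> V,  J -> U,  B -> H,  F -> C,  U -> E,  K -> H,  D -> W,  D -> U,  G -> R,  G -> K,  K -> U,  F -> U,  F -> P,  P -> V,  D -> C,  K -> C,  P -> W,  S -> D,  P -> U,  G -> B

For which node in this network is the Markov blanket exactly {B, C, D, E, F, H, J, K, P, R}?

U

The target node must have every member of {B, C, D, E, F, H, J, K, P, R} as a parent, child, or co-parent, and no others.
Parents of U: D, F, J, K, P; children: C, E; co-parents: B, D, F, H, K, R.
These exactly cover the given set, so the node is U.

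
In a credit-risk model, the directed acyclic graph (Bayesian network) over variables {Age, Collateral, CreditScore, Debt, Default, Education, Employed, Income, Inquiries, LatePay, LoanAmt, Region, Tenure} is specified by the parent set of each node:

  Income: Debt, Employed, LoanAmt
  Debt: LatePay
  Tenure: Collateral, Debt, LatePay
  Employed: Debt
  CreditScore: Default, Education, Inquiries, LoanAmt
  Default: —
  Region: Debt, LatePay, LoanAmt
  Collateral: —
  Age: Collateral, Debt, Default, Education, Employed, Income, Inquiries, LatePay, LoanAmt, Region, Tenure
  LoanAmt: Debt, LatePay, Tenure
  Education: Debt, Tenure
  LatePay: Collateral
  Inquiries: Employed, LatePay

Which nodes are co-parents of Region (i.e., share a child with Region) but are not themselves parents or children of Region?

{Collateral, Default, Education, Employed, Income, Inquiries, Tenure}

Children of Region: Age.
  Age: Collateral, Debt, Default, Education, Employed, Income, Inquiries, LatePay, LoanAmt, Tenure
Excluding nodes already adjacent to Region (Age, Debt, LatePay, LoanAmt), the co-parent-only contribution is {Collateral, Default, Education, Employed, Income, Inquiries, Tenure}.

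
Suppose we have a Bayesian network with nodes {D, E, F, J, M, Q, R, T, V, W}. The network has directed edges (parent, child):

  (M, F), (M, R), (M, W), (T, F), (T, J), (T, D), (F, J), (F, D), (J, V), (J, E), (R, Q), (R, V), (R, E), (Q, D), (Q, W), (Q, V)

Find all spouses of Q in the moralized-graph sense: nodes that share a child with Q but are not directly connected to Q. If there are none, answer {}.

{F, J, M, T}

Children of Q: D, V, W.
  D: F, T
  W: M
  V: J, R
Excluding nodes already adjacent to Q (D, R, V, W), the co-parent-only contribution is {F, J, M, T}.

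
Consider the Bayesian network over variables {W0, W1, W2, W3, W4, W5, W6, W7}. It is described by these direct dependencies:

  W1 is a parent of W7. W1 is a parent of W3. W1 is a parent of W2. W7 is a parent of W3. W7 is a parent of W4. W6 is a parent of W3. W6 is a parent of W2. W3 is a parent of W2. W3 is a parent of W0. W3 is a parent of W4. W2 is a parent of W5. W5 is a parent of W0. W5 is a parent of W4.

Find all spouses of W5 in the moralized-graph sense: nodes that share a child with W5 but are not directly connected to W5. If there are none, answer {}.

{W3, W7}

Children of W5: W0, W4.
  W0 also has parent W3.
  W4's other parents are W3, W7.
Excluding nodes already adjacent to W5 (W0, W2, W4), the co-parent-only contribution is {W3, W7}.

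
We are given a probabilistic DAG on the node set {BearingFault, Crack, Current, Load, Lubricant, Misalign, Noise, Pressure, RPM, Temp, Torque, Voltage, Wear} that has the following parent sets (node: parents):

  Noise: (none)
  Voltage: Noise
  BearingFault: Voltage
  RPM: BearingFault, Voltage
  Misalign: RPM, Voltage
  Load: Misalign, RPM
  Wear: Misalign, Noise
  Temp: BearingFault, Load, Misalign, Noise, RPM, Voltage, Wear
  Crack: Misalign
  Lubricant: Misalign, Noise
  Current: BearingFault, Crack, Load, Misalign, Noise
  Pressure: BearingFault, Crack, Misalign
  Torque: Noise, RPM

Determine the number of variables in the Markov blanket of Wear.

The Markov blanket of a node is its parents, its children, and the other parents of its children.
Ch(Wear) = {Temp}.
Wear has parents Misalign, Noise.
For each child, the remaining parents (spouses of Wear):
  Temp: BearingFault, Load, Misalign, Noise, RPM, Voltage
MB(Wear) = {BearingFault, Load, Misalign, Noise, RPM, Temp, Voltage}, which has 7 nodes.

7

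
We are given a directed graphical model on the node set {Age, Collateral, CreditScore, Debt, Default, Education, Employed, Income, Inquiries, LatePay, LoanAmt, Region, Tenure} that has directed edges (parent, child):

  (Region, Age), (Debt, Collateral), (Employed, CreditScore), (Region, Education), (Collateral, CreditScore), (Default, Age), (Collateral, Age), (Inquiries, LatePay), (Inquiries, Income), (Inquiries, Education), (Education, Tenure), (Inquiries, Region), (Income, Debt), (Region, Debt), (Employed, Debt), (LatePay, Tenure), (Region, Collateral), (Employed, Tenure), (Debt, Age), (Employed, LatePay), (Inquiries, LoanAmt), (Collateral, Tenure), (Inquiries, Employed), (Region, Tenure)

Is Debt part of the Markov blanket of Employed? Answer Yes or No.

Yes

Debt is a child of Employed.
So Debt ∈ MB(Employed).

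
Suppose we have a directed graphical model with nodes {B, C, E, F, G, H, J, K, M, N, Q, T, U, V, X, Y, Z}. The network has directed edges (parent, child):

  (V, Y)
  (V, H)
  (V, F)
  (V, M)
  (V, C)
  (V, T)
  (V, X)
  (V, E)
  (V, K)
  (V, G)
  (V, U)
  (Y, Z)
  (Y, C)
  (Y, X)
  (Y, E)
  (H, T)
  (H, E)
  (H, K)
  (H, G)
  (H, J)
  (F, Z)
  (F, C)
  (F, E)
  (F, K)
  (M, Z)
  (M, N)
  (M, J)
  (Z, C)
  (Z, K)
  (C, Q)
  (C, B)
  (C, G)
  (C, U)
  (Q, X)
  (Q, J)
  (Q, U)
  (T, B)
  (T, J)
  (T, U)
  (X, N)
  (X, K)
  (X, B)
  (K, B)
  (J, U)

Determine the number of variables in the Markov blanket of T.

10

Recall MB(v) = parents ∪ children ∪ spouses, where spouses are the other parents of v's children.
T has parents H, V.
T's children: B, J, U.
Other parents of T's children:
  B also has parents C, K, X.
  J also has parents H, M, Q.
  U's other parents are C, J, Q, V.
MB(T) = {B, C, H, J, K, M, Q, U, V, X}, which has 10 nodes.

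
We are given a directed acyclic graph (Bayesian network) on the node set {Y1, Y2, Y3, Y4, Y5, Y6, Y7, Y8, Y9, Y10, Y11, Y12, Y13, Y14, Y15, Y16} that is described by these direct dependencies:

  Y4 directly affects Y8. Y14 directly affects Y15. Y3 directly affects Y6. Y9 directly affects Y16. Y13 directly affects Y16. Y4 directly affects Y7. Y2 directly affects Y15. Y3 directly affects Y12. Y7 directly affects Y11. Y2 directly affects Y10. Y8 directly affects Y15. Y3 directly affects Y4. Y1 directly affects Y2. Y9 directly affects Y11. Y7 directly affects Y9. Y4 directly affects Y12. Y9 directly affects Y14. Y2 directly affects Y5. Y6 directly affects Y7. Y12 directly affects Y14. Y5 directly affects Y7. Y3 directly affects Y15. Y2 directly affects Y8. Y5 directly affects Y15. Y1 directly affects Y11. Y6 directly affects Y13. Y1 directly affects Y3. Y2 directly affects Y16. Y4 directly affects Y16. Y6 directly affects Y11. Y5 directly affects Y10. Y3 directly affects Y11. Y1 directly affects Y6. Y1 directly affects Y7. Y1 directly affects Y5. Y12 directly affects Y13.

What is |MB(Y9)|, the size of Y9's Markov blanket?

Parents of Y9: Y7.
Y9's children: Y11, Y14, Y16.
Other parents of Y9's children:
  Y11 also has parents Y1, Y3, Y6, Y7.
  Y14's other parent is Y12.
  Y16 also has parents Y2, Y4, Y13.
MB(Y9) = {Y1, Y2, Y3, Y4, Y6, Y7, Y11, Y12, Y13, Y14, Y16}, which has 11 nodes.

11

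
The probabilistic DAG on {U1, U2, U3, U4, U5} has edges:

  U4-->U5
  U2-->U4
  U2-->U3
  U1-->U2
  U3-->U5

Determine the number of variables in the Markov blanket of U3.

A node's Markov blanket = Pa ∪ Ch ∪ (parents of Ch other than the node itself).
Pa(U3) = {U2}.
Children of U3: U5.
Co-parents of U3 (other parents of its children):
  U5's other parent is U4.
MB(U3) = {U2, U4, U5}, which has 3 nodes.

3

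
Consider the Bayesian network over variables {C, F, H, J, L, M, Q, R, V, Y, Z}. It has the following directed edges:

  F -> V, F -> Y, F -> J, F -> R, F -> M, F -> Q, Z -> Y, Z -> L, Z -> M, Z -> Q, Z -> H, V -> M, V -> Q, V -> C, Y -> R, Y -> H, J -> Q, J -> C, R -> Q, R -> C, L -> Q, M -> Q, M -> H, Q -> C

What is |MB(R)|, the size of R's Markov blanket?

Recall MB(v) = parents ∪ children ∪ spouses, where spouses are the other parents of v's children.
R's parents: F, Y.
R's children: C, Q.
Co-parents of R (other parents of its children):
  Q's other parents are F, J, L, M, V, Z.
  C's other parents are J, Q, V.
MB(R) = {C, F, J, L, M, Q, V, Y, Z}, which has 9 nodes.

9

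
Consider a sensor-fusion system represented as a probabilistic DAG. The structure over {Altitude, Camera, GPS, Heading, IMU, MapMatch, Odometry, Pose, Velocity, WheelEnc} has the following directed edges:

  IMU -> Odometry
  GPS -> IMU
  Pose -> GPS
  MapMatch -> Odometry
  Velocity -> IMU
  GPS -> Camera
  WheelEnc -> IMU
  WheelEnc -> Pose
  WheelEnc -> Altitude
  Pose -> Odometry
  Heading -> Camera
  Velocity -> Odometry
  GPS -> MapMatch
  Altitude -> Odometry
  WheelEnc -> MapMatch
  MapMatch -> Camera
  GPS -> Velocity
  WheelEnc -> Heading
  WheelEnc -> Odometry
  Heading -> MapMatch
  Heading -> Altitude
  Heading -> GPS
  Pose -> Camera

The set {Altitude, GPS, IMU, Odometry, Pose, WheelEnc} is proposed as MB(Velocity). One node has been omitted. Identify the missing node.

MapMatch

Parents of Velocity: GPS.
Ch(Velocity) = {IMU, Odometry}.
Parents of each child, excluding Velocity:
  parents(IMU) \ {Velocity} = {GPS, WheelEnc}.
  parents(Odometry) \ {Velocity} = {Altitude, IMU, MapMatch, Pose, WheelEnc}.
MB(Velocity) = {Altitude, GPS, IMU, MapMatch, Odometry, Pose, WheelEnc}.
Comparing with the claimed set, MapMatch is missing.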